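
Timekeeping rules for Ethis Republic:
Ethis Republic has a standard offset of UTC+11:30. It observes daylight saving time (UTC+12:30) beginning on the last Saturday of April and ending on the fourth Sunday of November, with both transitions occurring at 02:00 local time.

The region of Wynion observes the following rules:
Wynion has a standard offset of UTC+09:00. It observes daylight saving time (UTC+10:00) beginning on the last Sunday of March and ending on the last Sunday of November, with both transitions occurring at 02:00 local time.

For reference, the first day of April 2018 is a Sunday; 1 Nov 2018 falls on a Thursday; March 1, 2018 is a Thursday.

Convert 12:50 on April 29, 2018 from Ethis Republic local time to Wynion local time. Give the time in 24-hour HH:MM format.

10:20

1 April 2018 is a Sunday, so Saturdays fall on 7, 14, 21, 28; the last is April 28.
1 November 2018 is a Thursday, so the first Sunday is November 4 and the fourth is November 25.
April 29, 2018 falls between 28 April and 25 November, so daylight saving is in effect and Ethis Republic is at UTC+12:30.
12:50 Ethis Republic − 12h30m = 00:20 UTC.
1 March 2018 is a Thursday, so Sundays fall on 4, 11, 18, 25; the last is March 25.
1 November 2018 is a Thursday, so Sundays fall on 4, 11, 18, 25; the last is November 25.
At the standard offset (UTC+09:00), 00:20 UTC + 9h = 09:20 Wynion standard time.
The standard-time date in Wynion, April 29, 2018, lies within the daylight-saving period (25 March – 25 November), so Wynion is on daylight time, UTC+10:00.
00:20 UTC + 10h = 10:20 Wynion.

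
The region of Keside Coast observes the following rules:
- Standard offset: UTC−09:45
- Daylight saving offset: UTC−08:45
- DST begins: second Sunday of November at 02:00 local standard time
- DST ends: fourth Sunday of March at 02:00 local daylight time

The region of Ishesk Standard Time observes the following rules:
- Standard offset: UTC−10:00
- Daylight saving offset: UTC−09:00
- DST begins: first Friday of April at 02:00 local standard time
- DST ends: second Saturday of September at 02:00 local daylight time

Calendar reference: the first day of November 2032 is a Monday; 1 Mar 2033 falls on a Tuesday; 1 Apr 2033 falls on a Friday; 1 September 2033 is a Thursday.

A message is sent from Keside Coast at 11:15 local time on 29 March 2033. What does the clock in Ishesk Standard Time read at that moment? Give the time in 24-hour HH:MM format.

11:00

1 November 2032 is a Monday, so the first Sunday is November 7 and the second is November 14.
1 March 2033 is a Tuesday, so the first Sunday is March 6 and the fourth is March 27.
Daylight saving runs 14 November 2032 – 27 March 2033; 29 March 2033 is outside that window, so Keside Coast is on standard time at UTC−09:45.
11:15 Keside Coast + 9h45m = 21:00 UTC.
1 April 2033 is a Friday, so the first Friday is April 1.
1 September 2033 is a Thursday, so the first Saturday is September 3 and the second is September 10.
At the standard offset (UTC−10:00), 21:00 UTC − 10h = 11:00 Ishesk Standard Time standard time.
The standard-time date in Ishesk Standard Time, 29 March 2033, does not fall between 1 April and 10 September, so daylight saving is not in effect and Ishesk Standard Time is at UTC−10:00.
21:00 UTC − 10h = 11:00 Ishesk Standard Time.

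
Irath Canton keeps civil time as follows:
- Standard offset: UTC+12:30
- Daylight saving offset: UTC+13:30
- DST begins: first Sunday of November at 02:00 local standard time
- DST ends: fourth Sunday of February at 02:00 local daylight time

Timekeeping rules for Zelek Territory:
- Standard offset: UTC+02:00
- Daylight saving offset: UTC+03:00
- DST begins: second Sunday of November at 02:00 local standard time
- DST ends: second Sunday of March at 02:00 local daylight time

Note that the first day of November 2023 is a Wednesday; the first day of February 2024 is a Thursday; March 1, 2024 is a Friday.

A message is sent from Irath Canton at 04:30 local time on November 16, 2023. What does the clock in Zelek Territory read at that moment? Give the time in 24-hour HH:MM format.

1 November 2023 is a Wednesday, so the first Sunday is November 5.
1 February 2024 is a Thursday, so the first Sunday is February 4 and the fourth is February 25.
Daylight saving runs 5 November 2023 – 25 February 2024; November 16, 2023 is inside that window, so Irath Canton is at UTC+13:30.
04:30 Irath Canton − 13h30m = 15:00 UTC (rolling into the previous day, 15 November 2023).
1 November 2023 is a Wednesday, so the first Sunday is November 5 and the second is November 12.
1 March 2024 is a Friday, so the first Sunday is March 3 and the second is March 10.
At the standard offset (UTC+02:00), 15:00 UTC + 2h = 17:00 Zelek Territory standard time.
The standard-time date in Zelek Territory, November 15, 2023, lies within the daylight-saving period (12 November 2023 – 10 March 2024), so Zelek Territory is on daylight time, UTC+03:00.
15:00 UTC + 3h = 18:00 Zelek Territory.

18:00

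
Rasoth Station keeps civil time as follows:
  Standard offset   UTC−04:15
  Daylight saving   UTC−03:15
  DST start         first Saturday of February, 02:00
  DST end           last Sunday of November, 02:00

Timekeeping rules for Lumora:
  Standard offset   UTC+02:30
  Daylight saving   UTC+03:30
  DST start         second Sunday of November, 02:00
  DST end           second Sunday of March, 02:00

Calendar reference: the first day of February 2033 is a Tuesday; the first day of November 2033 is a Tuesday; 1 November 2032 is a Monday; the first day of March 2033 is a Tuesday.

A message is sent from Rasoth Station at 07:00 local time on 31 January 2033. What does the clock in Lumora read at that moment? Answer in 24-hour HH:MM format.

1 February 2033 is a Tuesday, so the first Saturday is February 5.
1 November 2033 is a Tuesday, so Sundays fall on 6, 13, 20, 27; the last is November 27.
Daylight saving runs 5 February – 27 November; 31 January 2033 is outside that window, so Rasoth Station is on standard time at UTC−04:15.
07:00 Rasoth Station + 4h15m = 11:15 UTC.
1 November 2032 is a Monday, so the first Sunday is November 7 and the second is November 14.
1 March 2033 is a Tuesday, so the first Sunday is March 6 and the second is March 13.
At the standard offset (UTC+02:30), 11:15 UTC + 2h30m = 13:45 Lumora standard time.
The standard-time date in Lumora, 31 January 2033, lies within the daylight-saving period (14 November 2032 – 13 March 2033), so Lumora is on daylight time, UTC+03:30.
11:15 UTC + 3h30m = 14:45 Lumora.

14:45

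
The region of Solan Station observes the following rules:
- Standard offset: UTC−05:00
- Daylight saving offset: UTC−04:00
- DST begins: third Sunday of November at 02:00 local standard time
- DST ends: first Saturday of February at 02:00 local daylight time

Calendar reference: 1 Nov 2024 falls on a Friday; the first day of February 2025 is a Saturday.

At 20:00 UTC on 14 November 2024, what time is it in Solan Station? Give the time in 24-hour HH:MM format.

1 November 2024 is a Friday, so the first Sunday is November 3 and the third is November 17.
1 February 2025 is a Saturday, so the first Saturday is February 1.
At the standard offset (UTC−05:00), 20:00 UTC − 5h = 15:00 Solan Station standard time.
Daylight saving runs 17 November 2024 – 1 February 2025; the standard-time date in Solan Station, 14 November 2024, is outside that window, so Solan Station is on standard time at UTC−05:00.
20:00 UTC − 5h = 15:00 local.

15:00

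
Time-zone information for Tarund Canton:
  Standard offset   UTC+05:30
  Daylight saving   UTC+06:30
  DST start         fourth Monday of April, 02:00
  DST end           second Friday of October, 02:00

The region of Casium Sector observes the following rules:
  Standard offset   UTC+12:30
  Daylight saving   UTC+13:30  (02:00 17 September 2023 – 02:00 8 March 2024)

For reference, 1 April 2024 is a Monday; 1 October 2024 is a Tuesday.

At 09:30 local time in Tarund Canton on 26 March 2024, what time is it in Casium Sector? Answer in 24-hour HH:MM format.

16:30

1 April 2024 is a Monday, so the first Monday is April 1 and the fourth is April 22.
1 October 2024 is a Tuesday, so the first Friday is October 4 and the second is October 11.
26 March 2024 is outside the daylight-saving period (22 April – 11 October), so Tarund Canton is on standard time, UTC+05:30.
09:30 Tarund Canton − 5h30m = 04:00 UTC.
At the standard offset (UTC+12:30), 04:00 UTC + 12h30m = 16:30 Casium Sector standard time.
The standard-time date in Casium Sector, 26 March 2024, is outside the daylight-saving period (17 September 2023 – 8 March 2024), so Casium Sector is on standard time, UTC+12:30.
04:00 UTC + 12h30m = 16:30 Casium Sector.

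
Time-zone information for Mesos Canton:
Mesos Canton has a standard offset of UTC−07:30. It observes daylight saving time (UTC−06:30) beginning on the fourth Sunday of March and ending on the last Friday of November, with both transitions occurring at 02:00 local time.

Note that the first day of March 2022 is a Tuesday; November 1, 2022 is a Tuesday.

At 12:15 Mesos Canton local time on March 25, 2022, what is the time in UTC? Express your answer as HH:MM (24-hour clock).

1 March 2022 is a Tuesday, so the first Sunday is March 6 and the fourth is March 27.
1 November 2022 is a Tuesday, so Fridays fall on 4, 11, 18, 25; the last is November 25.
Daylight saving runs 27 March – 25 November; March 25, 2022 is outside that window, so Mesos Canton is on standard time at UTC−07:30.
12:15 local + 7h30m = 19:45 UTC.

19:45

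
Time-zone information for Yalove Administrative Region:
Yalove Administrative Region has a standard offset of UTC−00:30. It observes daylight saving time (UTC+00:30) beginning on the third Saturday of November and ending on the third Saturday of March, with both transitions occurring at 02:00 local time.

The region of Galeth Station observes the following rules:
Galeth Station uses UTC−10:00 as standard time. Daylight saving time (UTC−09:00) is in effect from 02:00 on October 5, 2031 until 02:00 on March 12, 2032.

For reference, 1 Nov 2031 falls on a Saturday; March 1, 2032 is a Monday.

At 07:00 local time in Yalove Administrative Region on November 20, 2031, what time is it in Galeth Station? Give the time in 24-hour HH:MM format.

21:30

1 November 2031 is a Saturday, so the first Saturday is November 1 and the third is November 15.
1 March 2032 is a Monday, so the first Saturday is March 6 and the third is March 20.
Daylight saving runs 15 November 2031 – 20 March 2032; November 20, 2031 is inside that window, so Yalove Administrative Region is at UTC+00:30.
07:00 Yalove Administrative Region − 0h30m = 06:30 UTC.
At the standard offset (UTC−10:00), 06:30 UTC − 10h = 20:30 Galeth Station standard time (rolling into the previous day, 19 November 2031).
The standard-time date in Galeth Station, November 19, 2031, lies within the daylight-saving period (5 October 2031 – 12 March 2032), so Galeth Station is on daylight time, UTC−09:00.
06:30 UTC − 9h = 21:30 Galeth Station (rolling into the previous day, 19 November 2031).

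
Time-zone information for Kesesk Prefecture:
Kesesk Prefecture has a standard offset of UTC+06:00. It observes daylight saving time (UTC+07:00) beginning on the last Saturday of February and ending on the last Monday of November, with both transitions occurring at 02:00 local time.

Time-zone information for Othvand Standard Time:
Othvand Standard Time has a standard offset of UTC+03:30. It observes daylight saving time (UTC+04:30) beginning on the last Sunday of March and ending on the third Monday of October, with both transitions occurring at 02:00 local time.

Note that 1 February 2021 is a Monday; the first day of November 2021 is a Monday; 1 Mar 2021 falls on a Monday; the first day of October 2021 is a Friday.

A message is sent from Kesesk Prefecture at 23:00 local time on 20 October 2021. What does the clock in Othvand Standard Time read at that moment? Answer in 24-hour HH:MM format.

1 February 2021 is a Monday, so Saturdays fall on 6, 13, 20, 27; the last is February 27.
1 November 2021 is a Monday, so Mondays fall on 1, 8, 15, 22, 29; the last is November 29.
Daylight saving runs 27 February – 29 November; 20 October 2021 is inside that window, so Kesesk Prefecture is at UTC+07:00.
23:00 Kesesk Prefecture − 7h = 16:00 UTC.
1 March 2021 is a Monday, so Sundays fall on 7, 14, 21, 28; the last is March 28.
1 October 2021 is a Friday, so the first Monday is October 4 and the third is October 18.
At the standard offset (UTC+03:30), 16:00 UTC + 3h30m = 19:30 Othvand Standard Time standard time.
The standard-time date in Othvand Standard Time, 20 October 2021, does not fall between 28 March and 18 October, so daylight saving is not in effect and Othvand Standard Time is at UTC+03:30.
16:00 UTC + 3h30m = 19:30 Othvand Standard Time.

19:30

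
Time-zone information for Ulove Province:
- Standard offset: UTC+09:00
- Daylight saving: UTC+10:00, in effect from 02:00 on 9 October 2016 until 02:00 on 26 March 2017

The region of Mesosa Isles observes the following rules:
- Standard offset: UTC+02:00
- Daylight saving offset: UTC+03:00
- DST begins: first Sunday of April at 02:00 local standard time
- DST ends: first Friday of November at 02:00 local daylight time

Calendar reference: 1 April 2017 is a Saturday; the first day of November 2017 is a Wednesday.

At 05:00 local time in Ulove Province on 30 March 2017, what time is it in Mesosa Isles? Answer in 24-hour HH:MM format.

22:00

Daylight saving runs 9 October 2016 – 26 March 2017; 30 March 2017 is outside that window, so Ulove Province is on standard time at UTC+09:00.
05:00 Ulove Province − 9h = 20:00 UTC (rolling into the previous day, 29 March 2017).
1 April 2017 is a Saturday, so the first Sunday is April 2.
1 November 2017 is a Wednesday, so the first Friday is November 3.
At the standard offset (UTC+02:00), 20:00 UTC + 2h = 22:00 Mesosa Isles standard time.
Daylight saving runs 2 April – 3 November; the standard-time date in Mesosa Isles, 29 March 2017, is outside that window, so Mesosa Isles is on standard time at UTC+02:00.
20:00 UTC + 2h = 22:00 Mesosa Isles.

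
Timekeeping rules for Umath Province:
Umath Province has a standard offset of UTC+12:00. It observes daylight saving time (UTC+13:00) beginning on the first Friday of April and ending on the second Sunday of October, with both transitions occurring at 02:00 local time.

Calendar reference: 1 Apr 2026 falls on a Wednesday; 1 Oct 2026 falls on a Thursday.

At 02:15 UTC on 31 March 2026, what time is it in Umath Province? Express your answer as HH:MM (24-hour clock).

1 April 2026 is a Wednesday, so the first Friday is April 3.
1 October 2026 is a Thursday, so the first Sunday is October 4 and the second is October 11.
At the standard offset (UTC+12:00), 02:15 UTC + 12h = 14:15 Umath Province standard time.
The standard-time date in Umath Province, 31 March 2026, does not fall between 3 April and 11 October, so daylight saving is not in effect and Umath Province is at UTC+12:00.
02:15 UTC + 12h = 14:15 local.

14:15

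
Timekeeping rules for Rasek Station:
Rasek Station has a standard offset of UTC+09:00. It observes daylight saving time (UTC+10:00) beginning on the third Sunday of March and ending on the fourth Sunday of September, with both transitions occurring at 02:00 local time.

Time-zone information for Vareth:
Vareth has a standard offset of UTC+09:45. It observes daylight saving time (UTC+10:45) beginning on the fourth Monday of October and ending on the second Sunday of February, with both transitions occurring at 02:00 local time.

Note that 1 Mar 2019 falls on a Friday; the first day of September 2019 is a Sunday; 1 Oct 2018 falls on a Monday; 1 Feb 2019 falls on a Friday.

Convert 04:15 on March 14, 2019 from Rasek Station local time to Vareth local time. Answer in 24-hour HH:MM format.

1 March 2019 is a Friday, so the first Sunday is March 3 and the third is March 17.
1 September 2019 is a Sunday, so the first Sunday is September 1 and the fourth is September 22.
March 14, 2019 is outside the daylight-saving period (17 March – 22 September), so Rasek Station is on standard time, UTC+09:00.
04:15 Rasek Station − 9h = 19:15 UTC (rolling into the previous day, 13 March 2019).
1 October 2018 is a Monday, so the first Monday is October 1 and the fourth is October 22.
1 February 2019 is a Friday, so the first Sunday is February 3 and the second is February 10.
At the standard offset (UTC+09:45), 19:15 UTC + 9h45m = 05:00 Vareth standard time (rolling into the next day, 14 March 2019).
Daylight saving runs 22 October 2018 – 10 February 2019; the standard-time date in Vareth, March 14, 2019, is outside that window, so Vareth is on standard time at UTC+09:45.
19:15 UTC + 9h45m = 05:00 Vareth (rolling into the next day, 14 March 2019).

05:00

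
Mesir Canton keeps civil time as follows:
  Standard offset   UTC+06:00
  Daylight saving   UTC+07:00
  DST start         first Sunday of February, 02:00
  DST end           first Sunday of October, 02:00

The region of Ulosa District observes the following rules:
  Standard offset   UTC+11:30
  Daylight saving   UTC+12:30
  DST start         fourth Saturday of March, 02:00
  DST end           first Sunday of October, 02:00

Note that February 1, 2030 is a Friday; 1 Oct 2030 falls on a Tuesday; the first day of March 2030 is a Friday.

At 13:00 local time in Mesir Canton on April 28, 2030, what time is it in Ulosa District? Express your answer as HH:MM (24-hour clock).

1 February 2030 is a Friday, so the first Sunday is February 3.
1 October 2030 is a Tuesday, so the first Sunday is October 6.
April 28, 2030 lies within the daylight-saving period (3 February – 6 October), so Mesir Canton is on daylight time, UTC+07:00.
13:00 Mesir Canton − 7h = 06:00 UTC.
1 March 2030 is a Friday, so the first Saturday is March 2 and the fourth is March 23.
1 October 2030 is a Tuesday, so the first Sunday is October 6.
At the standard offset (UTC+11:30), 06:00 UTC + 11h30m = 17:30 Ulosa District standard time.
The standard-time date in Ulosa District, April 28, 2030, lies within the daylight-saving period (23 March – 6 October), so Ulosa District is on daylight time, UTC+12:30.
06:00 UTC + 12h30m = 18:30 Ulosa District.

18:30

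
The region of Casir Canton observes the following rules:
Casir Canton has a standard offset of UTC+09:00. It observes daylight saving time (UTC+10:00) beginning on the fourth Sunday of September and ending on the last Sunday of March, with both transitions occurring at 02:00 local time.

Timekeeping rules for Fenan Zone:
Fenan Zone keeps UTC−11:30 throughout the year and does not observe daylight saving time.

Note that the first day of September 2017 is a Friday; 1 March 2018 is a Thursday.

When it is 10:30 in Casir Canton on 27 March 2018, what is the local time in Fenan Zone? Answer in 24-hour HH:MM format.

1 September 2017 is a Friday, so the first Sunday is September 3 and the fourth is September 24.
1 March 2018 is a Thursday, so Sundays fall on 4, 11, 18, 25; the last is March 25.
27 March 2018 does not fall between 24 September 2017 and 25 March 2018, so daylight saving is not in effect and Casir Canton is at UTC+09:00.
10:30 Casir Canton − 9h = 01:30 UTC.
Fenan Zone has no daylight saving, so its offset is UTC−11:30 year-round.
01:30 UTC − 11h30m = 14:00 Fenan Zone (rolling into the previous day, 26 March 2018).

14:00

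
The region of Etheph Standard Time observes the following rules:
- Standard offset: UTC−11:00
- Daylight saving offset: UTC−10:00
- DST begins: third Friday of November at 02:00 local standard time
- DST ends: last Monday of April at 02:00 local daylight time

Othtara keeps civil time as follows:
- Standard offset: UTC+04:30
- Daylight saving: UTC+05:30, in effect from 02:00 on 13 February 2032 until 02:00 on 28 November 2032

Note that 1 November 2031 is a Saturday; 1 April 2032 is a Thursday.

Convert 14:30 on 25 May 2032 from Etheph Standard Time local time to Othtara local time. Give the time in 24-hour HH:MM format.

07:00

1 November 2031 is a Saturday, so the first Friday is November 7 and the third is November 21.
1 April 2032 is a Thursday, so Mondays fall on 5, 12, 19, 26; the last is April 26.
25 May 2032 is outside the daylight-saving period (21 November 2031 – 26 April 2032), so Etheph Standard Time is on standard time, UTC−11:00.
14:30 Etheph Standard Time + 11h = 01:30 UTC (rolling into the next day, 26 May 2032).
At the standard offset (UTC+04:30), 01:30 UTC + 4h30m = 06:00 Othtara standard time.
The standard-time date in Othtara, 26 May 2032, falls between 13 February and 28 November, so daylight saving is in effect and Othtara is at UTC+05:30.
01:30 UTC + 5h30m = 07:00 Othtara.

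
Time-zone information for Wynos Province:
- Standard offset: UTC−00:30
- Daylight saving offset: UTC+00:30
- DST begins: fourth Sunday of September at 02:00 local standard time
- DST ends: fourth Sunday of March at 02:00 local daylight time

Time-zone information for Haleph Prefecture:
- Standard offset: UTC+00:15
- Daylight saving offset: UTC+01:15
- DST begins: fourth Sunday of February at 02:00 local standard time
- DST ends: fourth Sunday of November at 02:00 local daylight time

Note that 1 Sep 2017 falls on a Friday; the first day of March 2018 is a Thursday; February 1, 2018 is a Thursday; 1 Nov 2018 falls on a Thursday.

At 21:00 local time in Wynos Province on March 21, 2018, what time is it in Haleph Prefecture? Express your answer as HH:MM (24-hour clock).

1 September 2017 is a Friday, so the first Sunday is September 3 and the fourth is September 24.
1 March 2018 is a Thursday, so the first Sunday is March 4 and the fourth is March 25.
March 21, 2018 lies within the daylight-saving period (24 September 2017 – 25 March 2018), so Wynos Province is on daylight time, UTC+00:30.
21:00 Wynos Province − 0h30m = 20:30 UTC.
1 February 2018 is a Thursday, so the first Sunday is February 4 and the fourth is February 25.
1 November 2018 is a Thursday, so the first Sunday is November 4 and the fourth is November 25.
At the standard offset (UTC+00:15), 20:30 UTC + 0h15m = 20:45 Haleph Prefecture standard time.
The standard-time date in Haleph Prefecture, March 21, 2018, lies within the daylight-saving period (25 February – 25 November), so Haleph Prefecture is on daylight time, UTC+01:15.
20:30 UTC + 1h15m = 21:45 Haleph Prefecture.

21:45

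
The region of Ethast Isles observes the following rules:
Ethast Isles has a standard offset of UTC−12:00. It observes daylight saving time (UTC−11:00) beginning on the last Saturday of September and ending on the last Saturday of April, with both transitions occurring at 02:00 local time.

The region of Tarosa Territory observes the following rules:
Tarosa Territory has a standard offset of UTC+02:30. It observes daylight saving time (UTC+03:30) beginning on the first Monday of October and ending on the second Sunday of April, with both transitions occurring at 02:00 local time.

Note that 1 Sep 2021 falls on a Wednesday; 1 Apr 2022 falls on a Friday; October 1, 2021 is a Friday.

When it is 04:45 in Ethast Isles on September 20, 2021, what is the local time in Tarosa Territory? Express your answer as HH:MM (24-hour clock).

1 September 2021 is a Wednesday, so Saturdays fall on 4, 11, 18, 25; the last is September 25.
1 April 2022 is a Friday, so Saturdays fall on 2, 9, 16, 23, 30; the last is April 30.
September 20, 2021 is outside the daylight-saving period (25 September 2021 – 30 April 2022), so Ethast Isles is on standard time, UTC−12:00.
04:45 Ethast Isles + 12h = 16:45 UTC.
1 October 2021 is a Friday, so the first Monday is October 4.
1 April 2022 is a Friday, so the first Sunday is April 3 and the second is April 10.
At the standard offset (UTC+02:30), 16:45 UTC + 2h30m = 19:15 Tarosa Territory standard time.
The standard-time date in Tarosa Territory, September 20, 2021, is outside the daylight-saving period (4 October 2021 – 10 April 2022), so Tarosa Territory is on standard time, UTC+02:30.
16:45 UTC + 2h30m = 19:15 Tarosa Territory.

19:15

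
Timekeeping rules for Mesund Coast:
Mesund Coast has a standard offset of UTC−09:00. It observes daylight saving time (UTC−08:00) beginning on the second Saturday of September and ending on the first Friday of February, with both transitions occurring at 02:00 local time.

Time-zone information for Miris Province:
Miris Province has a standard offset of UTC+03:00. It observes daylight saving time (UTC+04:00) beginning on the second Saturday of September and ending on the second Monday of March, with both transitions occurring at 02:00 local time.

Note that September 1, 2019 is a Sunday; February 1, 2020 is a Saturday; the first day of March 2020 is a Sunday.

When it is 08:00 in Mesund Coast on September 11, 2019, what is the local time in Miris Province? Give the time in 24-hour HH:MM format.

1 September 2019 is a Sunday, so the first Saturday is September 7 and the second is September 14.
1 February 2020 is a Saturday, so the first Friday is February 7.
Daylight saving runs 14 September 2019 – 7 February 2020; September 11, 2019 is outside that window, so Mesund Coast is on standard time at UTC−09:00.
08:00 Mesund Coast + 9h = 17:00 UTC.
1 September 2019 is a Sunday, so the first Saturday is September 7 and the second is September 14.
1 March 2020 is a Sunday, so the first Monday is March 2 and the second is March 9.
At the standard offset (UTC+03:00), 17:00 UTC + 3h = 20:00 Miris Province standard time.
The standard-time date in Miris Province, September 11, 2019, does not fall between 14 September 2019 and 9 March 2020, so daylight saving is not in effect and Miris Province is at UTC+03:00.
17:00 UTC + 3h = 20:00 Miris Province.

20:00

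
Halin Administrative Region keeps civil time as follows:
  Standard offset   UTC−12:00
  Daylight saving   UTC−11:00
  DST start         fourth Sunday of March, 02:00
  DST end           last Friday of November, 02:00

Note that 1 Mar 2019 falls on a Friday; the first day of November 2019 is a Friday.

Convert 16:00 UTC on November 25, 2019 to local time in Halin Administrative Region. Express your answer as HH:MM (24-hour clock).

1 March 2019 is a Friday, so the first Sunday is March 3 and the fourth is March 24.
1 November 2019 is a Friday, so Fridays fall on 1, 8, 15, 22, 29; the last is November 29.
At the standard offset (UTC−12:00), 16:00 UTC − 12h = 04:00 Halin Administrative Region standard time.
The standard-time date in Halin Administrative Region, November 25, 2019, falls between 24 March and 29 November, so daylight saving is in effect and Halin Administrative Region is at UTC−11:00.
16:00 UTC − 11h = 05:00 local.

05:00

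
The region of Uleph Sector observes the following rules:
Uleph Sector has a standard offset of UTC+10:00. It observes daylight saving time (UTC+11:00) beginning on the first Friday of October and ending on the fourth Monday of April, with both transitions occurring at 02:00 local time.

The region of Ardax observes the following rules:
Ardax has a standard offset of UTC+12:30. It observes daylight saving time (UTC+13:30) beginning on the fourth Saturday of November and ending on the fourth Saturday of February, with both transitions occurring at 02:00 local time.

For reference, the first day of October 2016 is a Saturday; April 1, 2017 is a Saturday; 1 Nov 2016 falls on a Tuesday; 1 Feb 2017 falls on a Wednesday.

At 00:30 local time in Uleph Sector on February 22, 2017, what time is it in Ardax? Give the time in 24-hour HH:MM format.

03:00

1 October 2016 is a Saturday, so the first Friday is October 7.
1 April 2017 is a Saturday, so the first Monday is April 3 and the fourth is April 24.
Daylight saving runs 7 October 2016 – 24 April 2017; February 22, 2017 is inside that window, so Uleph Sector is at UTC+11:00.
00:30 Uleph Sector − 11h = 13:30 UTC (rolling into the previous day, 21 February 2017).
1 November 2016 is a Tuesday, so the first Saturday is November 5 and the fourth is November 26.
1 February 2017 is a Wednesday, so the first Saturday is February 4 and the fourth is February 25.
At the standard offset (UTC+12:30), 13:30 UTC + 12h30m = 02:00 Ardax standard time (rolling into the next day, 22 February 2017).
The standard-time date in Ardax, February 22, 2017, lies within the daylight-saving period (26 November 2016 – 25 February 2017), so Ardax is on daylight time, UTC+13:30.
13:30 UTC + 13h30m = 03:00 Ardax (rolling into the next day, 22 February 2017).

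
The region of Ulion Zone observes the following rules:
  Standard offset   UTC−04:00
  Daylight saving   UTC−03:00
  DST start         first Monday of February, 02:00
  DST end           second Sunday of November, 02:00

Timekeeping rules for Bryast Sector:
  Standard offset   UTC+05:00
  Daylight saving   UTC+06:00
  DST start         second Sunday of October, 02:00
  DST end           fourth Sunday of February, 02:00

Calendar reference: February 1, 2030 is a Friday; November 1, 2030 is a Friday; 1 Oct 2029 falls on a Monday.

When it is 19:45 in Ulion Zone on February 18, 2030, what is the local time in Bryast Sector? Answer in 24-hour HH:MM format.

04:45

1 February 2030 is a Friday, so the first Monday is February 4.
1 November 2030 is a Friday, so the first Sunday is November 3 and the second is November 10.
February 18, 2030 lies within the daylight-saving period (4 February – 10 November), so Ulion Zone is on daylight time, UTC−03:00.
19:45 Ulion Zone + 3h = 22:45 UTC.
1 October 2029 is a Monday, so the first Sunday is October 7 and the second is October 14.
1 February 2030 is a Friday, so the first Sunday is February 3 and the fourth is February 24.
At the standard offset (UTC+05:00), 22:45 UTC + 5h = 03:45 Bryast Sector standard time (rolling into the next day, 19 February 2030).
The standard-time date in Bryast Sector, February 19, 2030, falls between 14 October 2029 and 24 February 2030, so daylight saving is in effect and Bryast Sector is at UTC+06:00.
22:45 UTC + 6h = 04:45 Bryast Sector (rolling into the next day, 19 February 2030).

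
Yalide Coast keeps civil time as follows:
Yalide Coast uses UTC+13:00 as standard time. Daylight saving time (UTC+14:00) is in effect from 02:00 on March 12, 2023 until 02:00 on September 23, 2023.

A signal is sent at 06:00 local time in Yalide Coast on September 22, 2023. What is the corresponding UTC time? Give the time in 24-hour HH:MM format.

16:00

September 22, 2023 falls between 12 March and 23 September, so daylight saving is in effect and Yalide Coast is at UTC+14:00.
06:00 local − 14h = 16:00 UTC (rolling into the previous day, 21 September 2023).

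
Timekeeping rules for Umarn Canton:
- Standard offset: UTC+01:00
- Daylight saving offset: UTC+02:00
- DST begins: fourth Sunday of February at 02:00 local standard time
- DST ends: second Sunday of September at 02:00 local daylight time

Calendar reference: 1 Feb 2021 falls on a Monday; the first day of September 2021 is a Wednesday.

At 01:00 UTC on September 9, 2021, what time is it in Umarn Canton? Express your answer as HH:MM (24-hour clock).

03:00

1 February 2021 is a Monday, so the first Sunday is February 7 and the fourth is February 28.
1 September 2021 is a Wednesday, so the first Sunday is September 5 and the second is September 12.
At the standard offset (UTC+01:00), 01:00 UTC + 1h = 02:00 Umarn Canton standard time.
The standard-time date in Umarn Canton, September 9, 2021, falls between 28 February and 12 September, so daylight saving is in effect and Umarn Canton is at UTC+02:00.
01:00 UTC + 2h = 03:00 local.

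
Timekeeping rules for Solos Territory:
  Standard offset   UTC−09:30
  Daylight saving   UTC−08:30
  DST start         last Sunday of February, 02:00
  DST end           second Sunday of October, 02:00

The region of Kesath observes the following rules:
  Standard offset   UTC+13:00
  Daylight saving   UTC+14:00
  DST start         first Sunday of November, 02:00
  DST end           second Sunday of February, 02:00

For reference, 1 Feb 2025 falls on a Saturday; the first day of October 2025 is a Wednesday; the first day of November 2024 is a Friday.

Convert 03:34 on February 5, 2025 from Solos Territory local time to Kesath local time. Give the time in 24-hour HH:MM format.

1 February 2025 is a Saturday, so Sundays fall on 2, 9, 16, 23; the last is February 23.
1 October 2025 is a Wednesday, so the first Sunday is October 5 and the second is October 12.
Daylight saving runs 23 February – 12 October; February 5, 2025 is outside that window, so Solos Territory is on standard time at UTC−09:30.
03:34 Solos Territory + 9h30m = 13:04 UTC.
1 November 2024 is a Friday, so the first Sunday is November 3.
1 February 2025 is a Saturday, so the first Sunday is February 2 and the second is February 9.
At the standard offset (UTC+13:00), 13:04 UTC + 13h = 02:04 Kesath standard time (rolling into the next day, 6 February 2025).
The standard-time date in Kesath, February 6, 2025, falls between 3 November 2024 and 9 February 2025, so daylight saving is in effect and Kesath is at UTC+14:00.
13:04 UTC + 14h = 03:04 Kesath (rolling into the next day, 6 February 2025).

03:04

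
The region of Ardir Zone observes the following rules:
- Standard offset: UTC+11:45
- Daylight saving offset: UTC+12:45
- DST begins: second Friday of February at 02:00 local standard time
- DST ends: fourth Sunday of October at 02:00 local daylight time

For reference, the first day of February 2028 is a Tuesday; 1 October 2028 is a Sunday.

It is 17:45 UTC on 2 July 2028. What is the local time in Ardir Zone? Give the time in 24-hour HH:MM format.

1 February 2028 is a Tuesday, so the first Friday is February 4 and the second is February 11.
1 October 2028 is a Sunday, so the first Sunday is October 1 and the fourth is October 22.
At the standard offset (UTC+11:45), 17:45 UTC + 11h45m = 05:30 Ardir Zone standard time (rolling into the next day, 3 July 2028).
The standard-time date in Ardir Zone, 3 July 2028, lies within the daylight-saving period (11 February – 22 October), so Ardir Zone is on daylight time, UTC+12:45.
17:45 UTC + 12h45m = 06:30 local (rolling into the next day, 3 July 2028).

06:30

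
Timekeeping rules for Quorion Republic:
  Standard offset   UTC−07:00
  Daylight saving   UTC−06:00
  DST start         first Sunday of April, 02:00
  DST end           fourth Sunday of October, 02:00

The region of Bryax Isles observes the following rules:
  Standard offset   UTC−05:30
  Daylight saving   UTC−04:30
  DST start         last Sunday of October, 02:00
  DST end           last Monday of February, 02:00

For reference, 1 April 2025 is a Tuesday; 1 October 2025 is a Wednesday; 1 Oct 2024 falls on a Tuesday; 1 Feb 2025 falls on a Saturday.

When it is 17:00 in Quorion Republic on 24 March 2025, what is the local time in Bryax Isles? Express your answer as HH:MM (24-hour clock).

18:30

1 April 2025 is a Tuesday, so the first Sunday is April 6.
1 October 2025 is a Wednesday, so the first Sunday is October 5 and the fourth is October 26.
24 March 2025 does not fall between 6 April and 26 October, so daylight saving is not in effect and Quorion Republic is at UTC−07:00.
17:00 Quorion Republic + 7h = 00:00 UTC (rolling into the next day, 25 March 2025).
1 October 2024 is a Tuesday, so Sundays fall on 6, 13, 20, 27; the last is October 27.
1 February 2025 is a Saturday, so Mondays fall on 3, 10, 17, 24; the last is February 24.
At the standard offset (UTC−05:30), 00:00 UTC − 5h30m = 18:30 Bryax Isles standard time (rolling into the previous day, 24 March 2025).
The standard-time date in Bryax Isles, 24 March 2025, does not fall between 27 October 2024 and 24 February 2025, so daylight saving is not in effect and Bryax Isles is at UTC−05:30.
00:00 UTC − 5h30m = 18:30 Bryax Isles (rolling into the previous day, 24 March 2025).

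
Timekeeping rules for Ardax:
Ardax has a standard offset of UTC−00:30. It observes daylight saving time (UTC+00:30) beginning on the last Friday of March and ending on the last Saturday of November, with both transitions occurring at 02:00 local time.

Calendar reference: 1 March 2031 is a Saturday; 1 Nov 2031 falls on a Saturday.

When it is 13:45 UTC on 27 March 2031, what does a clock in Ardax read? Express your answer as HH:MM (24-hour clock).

1 March 2031 is a Saturday, so Fridays fall on 7, 14, 21, 28; the last is March 28.
1 November 2031 is a Saturday, so Saturdays fall on 1, 8, 15, 22, 29; the last is November 29.
At the standard offset (UTC−00:30), 13:45 UTC − 0h30m = 13:15 Ardax standard time.
The standard-time date in Ardax, 27 March 2031, is outside the daylight-saving period (28 March – 29 November), so Ardax is on standard time, UTC−00:30.
13:45 UTC − 0h30m = 13:15 local.

13:15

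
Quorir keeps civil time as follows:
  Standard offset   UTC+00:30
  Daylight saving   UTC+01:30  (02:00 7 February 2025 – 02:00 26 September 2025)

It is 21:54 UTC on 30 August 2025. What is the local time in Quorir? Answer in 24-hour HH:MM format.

23:24

At the standard offset (UTC+00:30), 21:54 UTC + 0h30m = 22:24 Quorir standard time.
The standard-time date in Quorir, 30 August 2025, falls between 7 February and 26 September, so daylight saving is in effect and Quorir is at UTC+01:30.
21:54 UTC + 1h30m = 23:24 local.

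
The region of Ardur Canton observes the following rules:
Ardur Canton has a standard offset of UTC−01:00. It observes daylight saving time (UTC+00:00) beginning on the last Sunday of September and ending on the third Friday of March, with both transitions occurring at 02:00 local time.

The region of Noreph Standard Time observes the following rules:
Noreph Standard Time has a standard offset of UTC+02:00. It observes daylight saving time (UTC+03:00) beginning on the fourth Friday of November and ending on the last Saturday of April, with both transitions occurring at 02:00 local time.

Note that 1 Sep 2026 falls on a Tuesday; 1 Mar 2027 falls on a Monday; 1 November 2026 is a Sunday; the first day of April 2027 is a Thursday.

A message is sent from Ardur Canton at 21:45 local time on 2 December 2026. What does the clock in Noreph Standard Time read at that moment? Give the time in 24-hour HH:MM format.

1 September 2026 is a Tuesday, so Sundays fall on 6, 13, 20, 27; the last is September 27.
1 March 2027 is a Monday, so the first Friday is March 5 and the third is March 19.
2 December 2026 falls between 27 September 2026 and 19 March 2027, so daylight saving is in effect and Ardur Canton is at UTC+00:00.
21:45 Ardur Canton − 0h = 21:45 UTC.
1 November 2026 is a Sunday, so the first Friday is November 6 and the fourth is November 27.
1 April 2027 is a Thursday, so Saturdays fall on 3, 10, 17, 24; the last is April 24.
At the standard offset (UTC+02:00), 21:45 UTC + 2h = 23:45 Noreph Standard Time standard time.
Daylight saving runs 27 November 2026 – 24 April 2027; the standard-time date in Noreph Standard Time, 2 December 2026, is inside that window, so Noreph Standard Time is at UTC+03:00.
21:45 UTC + 3h = 00:45 Noreph Standard Time (rolling into the next day, 3 December 2026).

00:45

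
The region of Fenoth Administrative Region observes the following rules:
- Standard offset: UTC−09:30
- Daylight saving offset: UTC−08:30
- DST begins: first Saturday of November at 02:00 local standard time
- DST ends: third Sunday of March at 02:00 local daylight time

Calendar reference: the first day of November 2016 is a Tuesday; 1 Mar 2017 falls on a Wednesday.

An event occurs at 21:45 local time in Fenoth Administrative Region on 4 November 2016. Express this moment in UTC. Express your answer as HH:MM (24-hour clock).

1 November 2016 is a Tuesday, so the first Saturday is November 5.
1 March 2017 is a Wednesday, so the first Sunday is March 5 and the third is March 19.
Daylight saving runs 5 November 2016 – 19 March 2017; 4 November 2016 is outside that window, so Fenoth Administrative Region is on standard time at UTC−09:30.
21:45 local + 9h30m = 07:15 UTC (rolling into the next day, 5 November 2016).

07:15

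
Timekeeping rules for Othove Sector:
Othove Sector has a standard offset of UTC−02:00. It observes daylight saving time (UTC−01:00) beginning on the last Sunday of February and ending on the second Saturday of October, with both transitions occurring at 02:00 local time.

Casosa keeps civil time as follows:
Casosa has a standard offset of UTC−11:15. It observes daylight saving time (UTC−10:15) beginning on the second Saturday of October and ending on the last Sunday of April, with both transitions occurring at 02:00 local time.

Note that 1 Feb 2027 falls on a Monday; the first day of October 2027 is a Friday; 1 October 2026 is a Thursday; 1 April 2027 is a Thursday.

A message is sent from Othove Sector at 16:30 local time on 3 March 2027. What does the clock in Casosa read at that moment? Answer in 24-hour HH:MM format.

1 February 2027 is a Monday, so Sundays fall on 7, 14, 21, 28; the last is February 28.
1 October 2027 is a Friday, so the first Saturday is October 2 and the second is October 9.
3 March 2027 lies within the daylight-saving period (28 February – 9 October), so Othove Sector is on daylight time, UTC−01:00.
16:30 Othove Sector + 1h = 17:30 UTC.
1 October 2026 is a Thursday, so the first Saturday is October 3 and the second is October 10.
1 April 2027 is a Thursday, so Sundays fall on 4, 11, 18, 25; the last is April 25.
At the standard offset (UTC−11:15), 17:30 UTC − 11h15m = 06:15 Casosa standard time.
Daylight saving runs 10 October 2026 – 25 April 2027; the standard-time date in Casosa, 3 March 2027, is inside that window, so Casosa is at UTC−10:15.
17:30 UTC − 10h15m = 07:15 Casosa.

07:15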